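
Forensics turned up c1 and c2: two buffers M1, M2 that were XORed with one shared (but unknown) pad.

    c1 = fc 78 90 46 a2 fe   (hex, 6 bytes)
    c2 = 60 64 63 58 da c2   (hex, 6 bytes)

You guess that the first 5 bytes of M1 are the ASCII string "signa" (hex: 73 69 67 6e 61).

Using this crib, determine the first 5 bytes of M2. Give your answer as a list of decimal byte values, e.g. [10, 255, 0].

[239, 117, 148, 112, 25]

First, c1 ⊕ c2 = (M1 ⊕ K) ⊕ (M2 ⊕ K) = M1 ⊕ M2, so the key drops out. Then M2 = (M1 ⊕ M2) ⊕ M1 over the first 5 bytes.
byte 0: (fc ^ 60) ^ 73 = 9c ^ 73 = ef
byte 1: (78 ^ 64) ^ 69 = 1c ^ 69 = 75
byte 2: (90 ^ 63) ^ 67 = f3 ^ 67 = 94
byte 3: (46 ^ 58) ^ 6e = 1e ^ 6e = 70
byte 4: (a2 ^ da) ^ 61 = 78 ^ 61 = 19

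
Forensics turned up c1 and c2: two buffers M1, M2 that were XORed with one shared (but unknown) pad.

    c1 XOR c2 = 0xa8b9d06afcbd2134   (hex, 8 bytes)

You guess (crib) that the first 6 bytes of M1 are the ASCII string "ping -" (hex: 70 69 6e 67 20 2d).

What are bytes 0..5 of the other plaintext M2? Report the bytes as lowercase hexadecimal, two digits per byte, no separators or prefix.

d8d0be0ddc90

Since c1 ⊕ c2 = M1 ⊕ M2, XORing with the guessed M1 bytes yields the corresponding M2 bytes: M2 = (c1 ⊕ c2) ⊕ M1.
168 XOR 112 = 216
185 XOR 105 = 208
208 XOR 110 = 190
106 XOR 103 =  13
252 XOR  32 = 220
189 XOR  45 = 144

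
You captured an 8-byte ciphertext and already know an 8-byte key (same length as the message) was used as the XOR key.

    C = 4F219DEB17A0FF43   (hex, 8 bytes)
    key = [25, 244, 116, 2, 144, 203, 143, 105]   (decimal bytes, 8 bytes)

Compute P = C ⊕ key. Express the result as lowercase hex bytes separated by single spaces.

XOR is its own inverse, so applying the key byte-wise gives the result directly.
byte 0: 4f ^ 19 = 56
byte 1: 21 ^ f4 = d5
byte 2: 9d ^ 74 = e9
byte 3: eb ^ 02 = e9
byte 4: 17 ^ 90 = 87
byte 5: a0 ^ cb = 6b
byte 6: ff ^ 8f = 70
byte 7: 43 ^ 69 = 2a

56 d5 e9 e9 87 6b 70 2a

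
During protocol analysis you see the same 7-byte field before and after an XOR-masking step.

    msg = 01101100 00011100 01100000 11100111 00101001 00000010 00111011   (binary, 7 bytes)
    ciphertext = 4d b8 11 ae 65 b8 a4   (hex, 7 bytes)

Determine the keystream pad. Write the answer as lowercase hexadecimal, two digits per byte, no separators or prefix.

21a471494cba9f

Since ciphertext = msg ⊕ pad, XORing both sides with msg gives pad = msg ⊕ ciphertext.
6c ⊕ 4d = 21
1c ⊕ b8 = a4
60 ⊕ 11 = 71
e7 ⊕ ae = 49
29 ⊕ 65 = 4c
02 ⊕ b8 = ba
3b ⊕ a4 = 9f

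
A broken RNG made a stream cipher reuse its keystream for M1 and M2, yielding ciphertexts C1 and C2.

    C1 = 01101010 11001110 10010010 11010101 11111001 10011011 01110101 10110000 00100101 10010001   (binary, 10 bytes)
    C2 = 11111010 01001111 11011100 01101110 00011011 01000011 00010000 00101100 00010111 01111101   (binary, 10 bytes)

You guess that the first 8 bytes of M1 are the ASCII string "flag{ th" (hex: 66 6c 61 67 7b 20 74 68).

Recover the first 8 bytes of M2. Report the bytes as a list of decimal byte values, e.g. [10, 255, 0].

[246, 237, 47, 220, 153, 248, 17, 244]

First, C1 ⊕ C2 = (M1 ⊕ K) ⊕ (M2 ⊕ K) = M1 ⊕ M2, so the key drops out. Then M2 = (M1 ⊕ M2) ⊕ M1 over the first 8 bytes.
byte 0: (6a ^ fa) ^ 66 = 90 ^ 66 = f6
byte 1: (ce ^ 4f) ^ 6c = 81 ^ 6c = ed
byte 2: (92 ^ dc) ^ 61 = 4e ^ 61 = 2f
byte 3: (d5 ^ 6e) ^ 67 = bb ^ 67 = dc
byte 4: (f9 ^ 1b) ^ 7b = e2 ^ 7b = 99
byte 5: (9b ^ 43) ^ 20 = d8 ^ 20 = f8
byte 6: (75 ^ 10) ^ 74 = 65 ^ 74 = 11
byte 7: (b0 ^ 2c) ^ 68 = 9c ^ 68 = f4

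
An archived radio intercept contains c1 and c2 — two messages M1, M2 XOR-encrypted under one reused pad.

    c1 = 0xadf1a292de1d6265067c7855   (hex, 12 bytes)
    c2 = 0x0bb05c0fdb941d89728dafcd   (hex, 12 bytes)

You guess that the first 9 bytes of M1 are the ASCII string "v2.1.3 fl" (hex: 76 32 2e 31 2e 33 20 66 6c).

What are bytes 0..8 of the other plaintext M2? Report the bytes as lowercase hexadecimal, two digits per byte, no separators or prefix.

First, c1 ⊕ c2 = (M1 ⊕ K) ⊕ (M2 ⊕ K) = M1 ⊕ M2, so the key drops out. Then M2 = (M1 ⊕ M2) ⊕ M1 over the first 9 bytes.
byte 0: (ad XOR 0b) XOR 76 = a6 XOR 76 = d0
byte 1: (f1 XOR b0) XOR 32 = 41 XOR 32 = 73
byte 2: (a2 XOR 5c) XOR 2e = fe XOR 2e = d0
byte 3: (92 XOR 0f) XOR 31 = 9d XOR 31 = ac
byte 4: (de XOR db) XOR 2e = 05 XOR 2e = 2b
byte 5: (1d XOR 94) XOR 33 = 89 XOR 33 = ba
byte 6: (62 XOR 1d) XOR 20 = 7f XOR 20 = 5f
byte 7: (65 XOR 89) XOR 66 = ec XOR 66 = 8a
byte 8: (06 XOR 72) XOR 6c = 74 XOR 6c = 18

d073d0ac2bba5f8a18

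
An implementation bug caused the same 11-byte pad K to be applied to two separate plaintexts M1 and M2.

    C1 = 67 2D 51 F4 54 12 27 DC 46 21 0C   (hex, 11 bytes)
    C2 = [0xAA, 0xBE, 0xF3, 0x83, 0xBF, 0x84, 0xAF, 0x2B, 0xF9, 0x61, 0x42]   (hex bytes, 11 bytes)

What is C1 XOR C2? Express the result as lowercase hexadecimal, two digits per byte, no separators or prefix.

C1 ⊕ C2 = (M1 ⊕ K) ⊕ (M2 ⊕ K) = M1 ⊕ M2 — the shared key cancels under XOR.
byte 0: 67 ^ aa = cd
byte 1: 2d ^ be = 93
byte 2: 51 ^ f3 = a2
byte 3: f4 ^ 83 = 77
byte 4: 54 ^ bf = eb
byte 5: 12 ^ 84 = 96
byte 6: 27 ^ af = 88
byte 7: dc ^ 2b = f7
byte 8: 46 ^ f9 = bf
byte 9: 21 ^ 61 = 40
byte 10: 0c ^ 42 = 4e

cd93a277eb9688f7bf404e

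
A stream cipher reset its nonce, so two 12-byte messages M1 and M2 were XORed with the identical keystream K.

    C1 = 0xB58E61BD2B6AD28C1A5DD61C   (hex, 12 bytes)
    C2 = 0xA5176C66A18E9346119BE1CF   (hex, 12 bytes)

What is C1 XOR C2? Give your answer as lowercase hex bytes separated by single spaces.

C1 ⊕ C2 = (M1 ⊕ K) ⊕ (M2 ⊕ K) = M1 ⊕ M2 — the shared key cancels under XOR.
181 ⊕ 165 =  16
142 ⊕  23 = 153
 97 ⊕ 108 =  13
189 ⊕ 102 = 219
 43 ⊕ 161 = 138
106 ⊕ 142 = 228
210 ⊕ 147 =  65
140 ⊕  70 = 202
 26 ⊕  17 =  11
 93 ⊕ 155 = 198
214 ⊕ 225 =  55
 28 ⊕ 207 = 211

10 99 0d db 8a e4 41 ca 0b c6 37 d3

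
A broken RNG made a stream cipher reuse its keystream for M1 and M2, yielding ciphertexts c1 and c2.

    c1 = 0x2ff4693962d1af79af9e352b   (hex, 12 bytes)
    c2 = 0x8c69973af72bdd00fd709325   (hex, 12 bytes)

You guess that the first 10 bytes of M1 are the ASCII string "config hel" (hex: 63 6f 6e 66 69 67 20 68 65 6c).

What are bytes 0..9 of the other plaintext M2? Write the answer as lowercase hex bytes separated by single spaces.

c0 f2 90 65 fc 9d 52 11 37 82

First, c1 ⊕ c2 = (M1 ⊕ K) ⊕ (M2 ⊕ K) = M1 ⊕ M2, so the key drops out. Then M2 = (M1 ⊕ M2) ⊕ M1 over the first 10 bytes.
byte 0: (2f XOR 8c) XOR 63 = a3 XOR 63 = c0
byte 1: (f4 XOR 69) XOR 6f = 9d XOR 6f = f2
byte 2: (69 XOR 97) XOR 6e = fe XOR 6e = 90
byte 3: (39 XOR 3a) XOR 66 = 03 XOR 66 = 65
byte 4: (62 XOR f7) XOR 69 = 95 XOR 69 = fc
byte 5: (d1 XOR 2b) XOR 67 = fa XOR 67 = 9d
byte 6: (af XOR dd) XOR 20 = 72 XOR 20 = 52
byte 7: (79 XOR 00) XOR 68 = 79 XOR 68 = 11
byte 8: (af XOR fd) XOR 65 = 52 XOR 65 = 37
byte 9: (9e XOR 70) XOR 6c = ee XOR 6c = 82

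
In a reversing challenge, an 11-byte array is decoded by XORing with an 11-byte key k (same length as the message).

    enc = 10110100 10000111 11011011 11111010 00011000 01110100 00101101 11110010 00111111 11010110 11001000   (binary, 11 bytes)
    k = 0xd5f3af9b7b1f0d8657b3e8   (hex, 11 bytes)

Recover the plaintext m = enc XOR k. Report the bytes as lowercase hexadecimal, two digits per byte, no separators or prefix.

61747461636b2074686520

180 ^ 213 =  97
135 ^ 243 = 116
219 ^ 175 = 116
250 ^ 155 =  97
 24 ^ 123 =  99
116 ^  31 = 107
 45 ^  13 =  32
242 ^ 134 = 116
 63 ^  87 = 104
214 ^ 179 = 101
200 ^ 232 =  32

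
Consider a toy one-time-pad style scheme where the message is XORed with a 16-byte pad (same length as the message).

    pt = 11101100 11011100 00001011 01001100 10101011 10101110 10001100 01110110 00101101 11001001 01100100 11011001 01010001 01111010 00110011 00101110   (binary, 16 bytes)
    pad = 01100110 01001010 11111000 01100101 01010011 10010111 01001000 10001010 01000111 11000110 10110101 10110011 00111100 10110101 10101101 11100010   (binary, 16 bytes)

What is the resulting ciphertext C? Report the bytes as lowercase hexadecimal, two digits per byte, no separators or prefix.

ec ⊕ 66 = 8a
dc ⊕ 4a = 96
0b ⊕ f8 = f3
4c ⊕ 65 = 29
ab ⊕ 53 = f8
ae ⊕ 97 = 39
8c ⊕ 48 = c4
76 ⊕ 8a = fc
2d ⊕ 47 = 6a
c9 ⊕ c6 = 0f
64 ⊕ b5 = d1
d9 ⊕ b3 = 6a
51 ⊕ 3c = 6d
7a ⊕ b5 = cf
33 ⊕ ad = 9e
2e ⊕ e2 = cc

8a96f329f839c4fc6a0fd16a6dcf9ecc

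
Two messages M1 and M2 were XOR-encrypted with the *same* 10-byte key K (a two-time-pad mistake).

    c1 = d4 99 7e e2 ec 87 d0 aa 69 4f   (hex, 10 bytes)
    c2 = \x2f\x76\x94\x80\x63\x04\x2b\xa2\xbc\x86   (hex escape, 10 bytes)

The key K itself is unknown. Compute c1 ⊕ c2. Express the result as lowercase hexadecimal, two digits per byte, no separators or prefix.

c1 ⊕ c2 = (M1 ⊕ K) ⊕ (M2 ⊕ K) = M1 ⊕ M2 — the shared key cancels under XOR.
212 XOR  47 = 251
153 XOR 118 = 239
126 XOR 148 = 234
226 XOR 128 =  98
236 XOR  99 = 143
135 XOR   4 = 131
208 XOR  43 = 251
170 XOR 162 =   8
105 XOR 188 = 213
 79 XOR 134 = 201

fbefea628f83fb08d5c9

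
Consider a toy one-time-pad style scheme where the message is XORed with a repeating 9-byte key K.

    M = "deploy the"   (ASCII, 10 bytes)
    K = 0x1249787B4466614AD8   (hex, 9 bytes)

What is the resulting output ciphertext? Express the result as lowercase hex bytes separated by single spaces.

The 9-byte key repeats, so the effective keystream is 12 49 78 7b 44 66 61 4a d8 12.
byte 0: 01100100 ^ 00010010 = 01110110
byte 1: 01100101 ^ 01001001 = 00101100
byte 2: 01110000 ^ 01111000 = 00001000
byte 3: 01101100 ^ 01111011 = 00010111
byte 4: 01101111 ^ 01000100 = 00101011
byte 5: 01111001 ^ 01100110 = 00011111
byte 6: 00100000 ^ 01100001 = 01000001
byte 7: 01110100 ^ 01001010 = 00111110
byte 8: 01101000 ^ 11011000 = 10110000
byte 9: 01100101 ^ 00010010 = 01110111

76 2c 08 17 2b 1f 41 3e b0 77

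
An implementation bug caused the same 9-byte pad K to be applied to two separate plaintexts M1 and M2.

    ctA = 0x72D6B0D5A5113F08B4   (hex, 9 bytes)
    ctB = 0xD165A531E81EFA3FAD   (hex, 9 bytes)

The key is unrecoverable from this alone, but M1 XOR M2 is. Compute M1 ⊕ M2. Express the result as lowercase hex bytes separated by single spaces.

a3 b3 15 e4 4d 0f c5 37 19

ctA ⊕ ctB = (M1 ⊕ K) ⊕ (M2 ⊕ K) = M1 ⊕ M2 — the shared key cancels under XOR.
byte 0: 72 ^ d1 = a3
byte 1: d6 ^ 65 = b3
byte 2: b0 ^ a5 = 15
byte 3: d5 ^ 31 = e4
byte 4: a5 ^ e8 = 4d
byte 5: 11 ^ 1e = 0f
byte 6: 3f ^ fa = c5
byte 7: 08 ^ 3f = 37
byte 8: b4 ^ ad = 19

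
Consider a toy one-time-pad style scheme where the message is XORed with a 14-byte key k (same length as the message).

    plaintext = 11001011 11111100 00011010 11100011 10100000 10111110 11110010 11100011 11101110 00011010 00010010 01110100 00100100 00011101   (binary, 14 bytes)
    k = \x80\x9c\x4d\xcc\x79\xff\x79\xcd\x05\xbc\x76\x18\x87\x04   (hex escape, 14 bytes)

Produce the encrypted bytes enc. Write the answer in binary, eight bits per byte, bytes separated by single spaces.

01001011 01100000 01010111 00101111 11011001 01000001 10001011 00101110 11101011 10100110 01100100 01101100 10100011 00011001

XOR is its own inverse, so applying the key byte-wise gives the result directly.
cb ⊕ 80 = 4b
fc ⊕ 9c = 60
1a ⊕ 4d = 57
e3 ⊕ cc = 2f
a0 ⊕ 79 = d9
be ⊕ ff = 41
f2 ⊕ 79 = 8b
e3 ⊕ cd = 2e
ee ⊕ 05 = eb
1a ⊕ bc = a6
12 ⊕ 76 = 64
74 ⊕ 18 = 6c
24 ⊕ 87 = a3
1d ⊕ 04 = 19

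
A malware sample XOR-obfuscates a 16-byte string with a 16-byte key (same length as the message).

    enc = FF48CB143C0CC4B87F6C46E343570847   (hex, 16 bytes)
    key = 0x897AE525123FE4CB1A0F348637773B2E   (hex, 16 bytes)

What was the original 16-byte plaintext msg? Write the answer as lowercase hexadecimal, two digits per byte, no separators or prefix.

XOR is its own inverse, so applying the key byte-wise gives the result directly.
ff ⊕ 89 = 76
48 ⊕ 7a = 32
cb ⊕ e5 = 2e
14 ⊕ 25 = 31
3c ⊕ 12 = 2e
0c ⊕ 3f = 33
c4 ⊕ e4 = 20
b8 ⊕ cb = 73
7f ⊕ 1a = 65
6c ⊕ 0f = 63
46 ⊕ 34 = 72
e3 ⊕ 86 = 65
43 ⊕ 37 = 74
57 ⊕ 77 = 20
08 ⊕ 3b = 33
47 ⊕ 2e = 69

76322e312e3320736563726574203369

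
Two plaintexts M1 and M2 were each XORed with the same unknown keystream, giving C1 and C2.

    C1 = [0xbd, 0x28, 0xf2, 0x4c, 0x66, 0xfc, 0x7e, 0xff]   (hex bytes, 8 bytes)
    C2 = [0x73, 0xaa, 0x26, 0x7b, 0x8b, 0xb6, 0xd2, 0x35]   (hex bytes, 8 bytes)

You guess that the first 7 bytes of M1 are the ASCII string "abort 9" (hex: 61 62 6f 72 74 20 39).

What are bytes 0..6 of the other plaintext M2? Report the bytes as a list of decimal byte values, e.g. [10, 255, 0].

[175, 224, 187, 69, 153, 106, 149]

First, C1 ⊕ C2 = (M1 ⊕ K) ⊕ (M2 ⊕ K) = M1 ⊕ M2, so the key drops out. Then M2 = (M1 ⊕ M2) ⊕ M1 over the first 7 bytes.
byte 0: (bd ⊕ 73) ⊕ 61 = ce ⊕ 61 = af
byte 1: (28 ⊕ aa) ⊕ 62 = 82 ⊕ 62 = e0
byte 2: (f2 ⊕ 26) ⊕ 6f = d4 ⊕ 6f = bb
byte 3: (4c ⊕ 7b) ⊕ 72 = 37 ⊕ 72 = 45
byte 4: (66 ⊕ 8b) ⊕ 74 = ed ⊕ 74 = 99
byte 5: (fc ⊕ b6) ⊕ 20 = 4a ⊕ 20 = 6a
byte 6: (7e ⊕ d2) ⊕ 39 = ac ⊕ 39 = 95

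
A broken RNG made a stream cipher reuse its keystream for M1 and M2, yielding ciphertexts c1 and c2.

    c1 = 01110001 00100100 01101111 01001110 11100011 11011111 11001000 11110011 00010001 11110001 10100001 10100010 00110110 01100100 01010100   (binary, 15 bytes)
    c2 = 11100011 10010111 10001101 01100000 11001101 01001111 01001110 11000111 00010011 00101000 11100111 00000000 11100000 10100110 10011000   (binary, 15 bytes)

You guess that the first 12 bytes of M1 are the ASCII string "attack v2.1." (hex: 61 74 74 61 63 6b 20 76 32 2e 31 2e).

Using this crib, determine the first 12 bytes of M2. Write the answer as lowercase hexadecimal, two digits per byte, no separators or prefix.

f3c7964f4dfba64230f7778c

First, c1 ⊕ c2 = (M1 ⊕ K) ⊕ (M2 ⊕ K) = M1 ⊕ M2, so the key drops out. Then M2 = (M1 ⊕ M2) ⊕ M1 over the first 12 bytes.
byte 0: (71 xor e3) xor 61 = 92 xor 61 = f3
byte 1: (24 xor 97) xor 74 = b3 xor 74 = c7
byte 2: (6f xor 8d) xor 74 = e2 xor 74 = 96
byte 3: (4e xor 60) xor 61 = 2e xor 61 = 4f
byte 4: (e3 xor cd) xor 63 = 2e xor 63 = 4d
byte 5: (df xor 4f) xor 6b = 90 xor 6b = fb
byte 6: (c8 xor 4e) xor 20 = 86 xor 20 = a6
byte 7: (f3 xor c7) xor 76 = 34 xor 76 = 42
byte 8: (11 xor 13) xor 32 = 02 xor 32 = 30
byte 9: (f1 xor 28) xor 2e = d9 xor 2e = f7
byte 10: (a1 xor e7) xor 31 = 46 xor 31 = 77
byte 11: (a2 xor 00) xor 2e = a2 xor 2e = 8c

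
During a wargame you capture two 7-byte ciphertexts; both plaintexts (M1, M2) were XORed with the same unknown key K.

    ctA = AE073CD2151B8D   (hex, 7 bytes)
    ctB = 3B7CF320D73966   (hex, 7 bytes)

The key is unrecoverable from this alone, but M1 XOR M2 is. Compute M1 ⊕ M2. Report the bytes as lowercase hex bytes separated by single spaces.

ctA ⊕ ctB = (M1 ⊕ K) ⊕ (M2 ⊕ K) = M1 ⊕ M2 — the shared key cancels under XOR.
ae ⊕ 3b = 95
07 ⊕ 7c = 7b
3c ⊕ f3 = cf
d2 ⊕ 20 = f2
15 ⊕ d7 = c2
1b ⊕ 39 = 22
8d ⊕ 66 = eb

95 7b cf f2 c2 22 eb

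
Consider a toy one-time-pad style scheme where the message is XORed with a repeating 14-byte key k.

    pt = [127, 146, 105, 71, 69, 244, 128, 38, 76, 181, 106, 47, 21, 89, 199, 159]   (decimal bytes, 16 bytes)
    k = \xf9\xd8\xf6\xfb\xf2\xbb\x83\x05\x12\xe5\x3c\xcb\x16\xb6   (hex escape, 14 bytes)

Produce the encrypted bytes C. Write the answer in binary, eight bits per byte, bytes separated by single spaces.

10000110 01001010 10011111 10111100 10110111 01001111 00000011 00100011 01011110 01010000 01010110 11100100 00000011 11101111 00111110 01000111

The 14-byte key repeats, so the effective keystream is f9 d8 f6 fb f2 bb 83 05 12 e5 3c cb 16 b6 f9 d8.
byte 0: 127 ⊕ 249 = 134
byte 1: 146 ⊕ 216 =  74
byte 2: 105 ⊕ 246 = 159
byte 3:  71 ⊕ 251 = 188
byte 4:  69 ⊕ 242 = 183
byte 5: 244 ⊕ 187 =  79
byte 6: 128 ⊕ 131 =   3
byte 7:  38 ⊕   5 =  35
byte 8:  76 ⊕  18 =  94
byte 9: 181 ⊕ 229 =  80
byte 10: 106 ⊕  60 =  86
byte 11:  47 ⊕ 203 = 228
byte 12:  21 ⊕  22 =   3
byte 13:  89 ⊕ 182 = 239
byte 14: 199 ⊕ 249 =  62
byte 15: 159 ⊕ 216 =  71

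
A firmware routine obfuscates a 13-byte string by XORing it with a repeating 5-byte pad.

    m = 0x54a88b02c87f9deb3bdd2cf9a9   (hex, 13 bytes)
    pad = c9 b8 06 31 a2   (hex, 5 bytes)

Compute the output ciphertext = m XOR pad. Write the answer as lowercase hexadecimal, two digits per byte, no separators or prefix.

9d108d336ab625ed0a7fe541af

The 5-byte key repeats, so the effective keystream is c9 b8 06 31 a2 c9 b8 06 31 a2 c9 b8 06.
byte 0: 54 ^ c9 = 9d
byte 1: a8 ^ b8 = 10
byte 2: 8b ^ 06 = 8d
byte 3: 02 ^ 31 = 33
byte 4: c8 ^ a2 = 6a
byte 5: 7f ^ c9 = b6
byte 6: 9d ^ b8 = 25
byte 7: eb ^ 06 = ed
byte 8: 3b ^ 31 = 0a
byte 9: dd ^ a2 = 7f
byte 10: 2c ^ c9 = e5
byte 11: f9 ^ b8 = 41
byte 12: a9 ^ 06 = af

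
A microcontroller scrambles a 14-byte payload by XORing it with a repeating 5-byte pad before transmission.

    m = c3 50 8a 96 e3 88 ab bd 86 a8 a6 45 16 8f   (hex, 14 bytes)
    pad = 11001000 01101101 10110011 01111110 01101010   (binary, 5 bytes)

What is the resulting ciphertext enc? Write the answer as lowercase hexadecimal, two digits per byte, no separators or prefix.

The 5-byte key repeats, so the effective keystream is c8 6d b3 7e 6a c8 6d b3 7e 6a c8 6d b3 7e.
byte 0: c3 xor c8 = 0b
byte 1: 50 xor 6d = 3d
byte 2: 8a xor b3 = 39
byte 3: 96 xor 7e = e8
byte 4: e3 xor 6a = 89
byte 5: 88 xor c8 = 40
byte 6: ab xor 6d = c6
byte 7: bd xor b3 = 0e
byte 8: 86 xor 7e = f8
byte 9: a8 xor 6a = c2
byte 10: a6 xor c8 = 6e
byte 11: 45 xor 6d = 28
byte 12: 16 xor b3 = a5
byte 13: 8f xor 7e = f1

0b3d39e88940c60ef8c26e28a5f1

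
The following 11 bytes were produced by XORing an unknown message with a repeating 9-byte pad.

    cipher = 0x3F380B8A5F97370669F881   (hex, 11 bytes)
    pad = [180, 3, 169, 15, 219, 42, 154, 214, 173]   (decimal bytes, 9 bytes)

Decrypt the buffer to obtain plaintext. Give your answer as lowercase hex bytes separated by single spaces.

The 9-byte key repeats, so the effective keystream is b4 03 a9 0f db 2a 9a d6 ad b4 03.
byte 0: 00111111 xor 10110100 = 10001011
byte 1: 00111000 xor 00000011 = 00111011
byte 2: 00001011 xor 10101001 = 10100010
byte 3: 10001010 xor 00001111 = 10000101
byte 4: 01011111 xor 11011011 = 10000100
byte 5: 10010111 xor 00101010 = 10111101
byte 6: 00110111 xor 10011010 = 10101101
byte 7: 00000110 xor 11010110 = 11010000
byte 8: 01101001 xor 10101101 = 11000100
byte 9: 11111000 xor 10110100 = 01001100
byte 10: 10000001 xor 00000011 = 10000010

8b 3b a2 85 84 bd ad d0 c4 4c 82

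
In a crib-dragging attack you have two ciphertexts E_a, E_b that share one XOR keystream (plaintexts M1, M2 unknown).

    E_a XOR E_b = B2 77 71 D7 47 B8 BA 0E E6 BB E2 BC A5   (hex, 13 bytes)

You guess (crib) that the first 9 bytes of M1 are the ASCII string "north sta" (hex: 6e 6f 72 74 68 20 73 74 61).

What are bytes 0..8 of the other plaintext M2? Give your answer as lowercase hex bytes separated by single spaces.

Since E_a ⊕ E_b = M1 ⊕ M2, XORing with the guessed M1 bytes yields the corresponding M2 bytes: M2 = (E_a ⊕ E_b) ⊕ M1.
b2 XOR 6e = dc
77 XOR 6f = 18
71 XOR 72 = 03
d7 XOR 74 = a3
47 XOR 68 = 2f
b8 XOR 20 = 98
ba XOR 73 = c9
0e XOR 74 = 7a
e6 XOR 61 = 87

dc 18 03 a3 2f 98 c9 7a 87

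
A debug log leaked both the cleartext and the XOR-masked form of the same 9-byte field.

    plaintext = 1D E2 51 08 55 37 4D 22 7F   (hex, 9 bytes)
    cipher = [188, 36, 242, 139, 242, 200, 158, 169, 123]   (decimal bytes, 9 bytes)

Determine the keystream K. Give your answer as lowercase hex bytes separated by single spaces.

a1 c6 a3 83 a7 ff d3 8b 04

Since cipher = plaintext ⊕ K, XORing both sides with plaintext gives K = plaintext ⊕ cipher.
 29 xor 188 = 161
226 xor  36 = 198
 81 xor 242 = 163
  8 xor 139 = 131
 85 xor 242 = 167
 55 xor 200 = 255
 77 xor 158 = 211
 34 xor 169 = 139
127 xor 123 =   4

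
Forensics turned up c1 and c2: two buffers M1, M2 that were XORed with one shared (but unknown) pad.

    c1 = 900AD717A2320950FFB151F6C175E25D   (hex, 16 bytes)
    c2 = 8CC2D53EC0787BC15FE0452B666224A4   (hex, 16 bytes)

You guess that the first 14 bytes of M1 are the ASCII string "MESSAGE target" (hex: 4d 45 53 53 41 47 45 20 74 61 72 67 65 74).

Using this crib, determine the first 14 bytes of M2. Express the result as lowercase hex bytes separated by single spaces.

51 8d 51 7a 23 0d 37 b1 d4 30 66 ba c2 63

First, c1 ⊕ c2 = (M1 ⊕ K) ⊕ (M2 ⊕ K) = M1 ⊕ M2, so the key drops out. Then M2 = (M1 ⊕ M2) ⊕ M1 over the first 14 bytes.
byte 0: (90 ⊕ 8c) ⊕ 4d = 1c ⊕ 4d = 51
byte 1: (0a ⊕ c2) ⊕ 45 = c8 ⊕ 45 = 8d
byte 2: (d7 ⊕ d5) ⊕ 53 = 02 ⊕ 53 = 51
byte 3: (17 ⊕ 3e) ⊕ 53 = 29 ⊕ 53 = 7a
byte 4: (a2 ⊕ c0) ⊕ 41 = 62 ⊕ 41 = 23
byte 5: (32 ⊕ 78) ⊕ 47 = 4a ⊕ 47 = 0d
byte 6: (09 ⊕ 7b) ⊕ 45 = 72 ⊕ 45 = 37
byte 7: (50 ⊕ c1) ⊕ 20 = 91 ⊕ 20 = b1
byte 8: (ff ⊕ 5f) ⊕ 74 = a0 ⊕ 74 = d4
byte 9: (b1 ⊕ e0) ⊕ 61 = 51 ⊕ 61 = 30
byte 10: (51 ⊕ 45) ⊕ 72 = 14 ⊕ 72 = 66
byte 11: (f6 ⊕ 2b) ⊕ 67 = dd ⊕ 67 = ba
byte 12: (c1 ⊕ 66) ⊕ 65 = a7 ⊕ 65 = c2
byte 13: (75 ⊕ 62) ⊕ 74 = 17 ⊕ 74 = 63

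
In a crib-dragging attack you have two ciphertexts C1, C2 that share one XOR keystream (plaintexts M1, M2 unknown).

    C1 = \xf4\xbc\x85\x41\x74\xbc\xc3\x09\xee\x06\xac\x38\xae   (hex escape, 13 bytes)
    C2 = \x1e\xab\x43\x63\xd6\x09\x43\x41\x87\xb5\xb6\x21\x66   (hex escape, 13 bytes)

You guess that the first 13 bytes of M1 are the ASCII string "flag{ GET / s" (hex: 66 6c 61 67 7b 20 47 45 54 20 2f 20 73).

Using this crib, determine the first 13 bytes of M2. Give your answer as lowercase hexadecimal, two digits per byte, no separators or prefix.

8c7ba745d995c70d3d933539bb

First, C1 ⊕ C2 = (M1 ⊕ K) ⊕ (M2 ⊕ K) = M1 ⊕ M2, so the key drops out. Then M2 = (M1 ⊕ M2) ⊕ M1 over the first 13 bytes.
byte 0: (f4 xor 1e) xor 66 = ea xor 66 = 8c
byte 1: (bc xor ab) xor 6c = 17 xor 6c = 7b
byte 2: (85 xor 43) xor 61 = c6 xor 61 = a7
byte 3: (41 xor 63) xor 67 = 22 xor 67 = 45
byte 4: (74 xor d6) xor 7b = a2 xor 7b = d9
byte 5: (bc xor 09) xor 20 = b5 xor 20 = 95
byte 6: (c3 xor 43) xor 47 = 80 xor 47 = c7
byte 7: (09 xor 41) xor 45 = 48 xor 45 = 0d
byte 8: (ee xor 87) xor 54 = 69 xor 54 = 3d
byte 9: (06 xor b5) xor 20 = b3 xor 20 = 93
byte 10: (ac xor b6) xor 2f = 1a xor 2f = 35
byte 11: (38 xor 21) xor 20 = 19 xor 20 = 39
byte 12: (ae xor 66) xor 73 = c8 xor 73 = bb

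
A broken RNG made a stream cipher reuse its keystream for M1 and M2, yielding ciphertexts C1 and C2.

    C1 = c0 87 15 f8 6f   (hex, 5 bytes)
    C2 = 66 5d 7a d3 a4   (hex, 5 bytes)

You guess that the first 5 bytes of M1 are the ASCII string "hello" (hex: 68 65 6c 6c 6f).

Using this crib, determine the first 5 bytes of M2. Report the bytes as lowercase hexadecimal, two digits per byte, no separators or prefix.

cebf0347a4

First, C1 ⊕ C2 = (M1 ⊕ K) ⊕ (M2 ⊕ K) = M1 ⊕ M2, so the key drops out. Then M2 = (M1 ⊕ M2) ⊕ M1 over the first 5 bytes.
byte 0: (c0 XOR 66) XOR 68 = a6 XOR 68 = ce
byte 1: (87 XOR 5d) XOR 65 = da XOR 65 = bf
byte 2: (15 XOR 7a) XOR 6c = 6f XOR 6c = 03
byte 3: (f8 XOR d3) XOR 6c = 2b XOR 6c = 47
byte 4: (6f XOR a4) XOR 6f = cb XOR 6f = a4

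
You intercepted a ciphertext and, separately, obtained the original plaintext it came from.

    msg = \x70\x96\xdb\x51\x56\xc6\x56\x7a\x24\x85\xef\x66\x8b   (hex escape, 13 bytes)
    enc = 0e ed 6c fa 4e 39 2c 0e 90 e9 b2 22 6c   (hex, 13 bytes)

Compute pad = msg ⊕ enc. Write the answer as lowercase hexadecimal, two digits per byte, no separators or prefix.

Since enc = msg ⊕ pad, XORing both sides with msg gives pad = msg ⊕ enc.
byte 0: 70 xor 0e = 7e
byte 1: 96 xor ed = 7b
byte 2: db xor 6c = b7
byte 3: 51 xor fa = ab
byte 4: 56 xor 4e = 18
byte 5: c6 xor 39 = ff
byte 6: 56 xor 2c = 7a
byte 7: 7a xor 0e = 74
byte 8: 24 xor 90 = b4
byte 9: 85 xor e9 = 6c
byte 10: ef xor b2 = 5d
byte 11: 66 xor 22 = 44
byte 12: 8b xor 6c = e7

7e7bb7ab18ff7a74b46c5d44e7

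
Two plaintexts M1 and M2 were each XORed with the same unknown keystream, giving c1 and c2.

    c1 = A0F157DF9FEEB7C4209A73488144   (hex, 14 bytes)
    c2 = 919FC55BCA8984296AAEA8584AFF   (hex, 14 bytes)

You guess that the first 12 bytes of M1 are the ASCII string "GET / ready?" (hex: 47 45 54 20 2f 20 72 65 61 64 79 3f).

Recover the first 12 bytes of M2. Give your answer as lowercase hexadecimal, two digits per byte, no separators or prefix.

First, c1 ⊕ c2 = (M1 ⊕ K) ⊕ (M2 ⊕ K) = M1 ⊕ M2, so the key drops out. Then M2 = (M1 ⊕ M2) ⊕ M1 over the first 12 bytes.
byte 0: (a0 XOR 91) XOR 47 = 31 XOR 47 = 76
byte 1: (f1 XOR 9f) XOR 45 = 6e XOR 45 = 2b
byte 2: (57 XOR c5) XOR 54 = 92 XOR 54 = c6
byte 3: (df XOR 5b) XOR 20 = 84 XOR 20 = a4
byte 4: (9f XOR ca) XOR 2f = 55 XOR 2f = 7a
byte 5: (ee XOR 89) XOR 20 = 67 XOR 20 = 47
byte 6: (b7 XOR 84) XOR 72 = 33 XOR 72 = 41
byte 7: (c4 XOR 29) XOR 65 = ed XOR 65 = 88
byte 8: (20 XOR 6a) XOR 61 = 4a XOR 61 = 2b
byte 9: (9a XOR ae) XOR 64 = 34 XOR 64 = 50
byte 10: (73 XOR a8) XOR 79 = db XOR 79 = a2
byte 11: (48 XOR 58) XOR 3f = 10 XOR 3f = 2f

762bc6a47a4741882b50a22f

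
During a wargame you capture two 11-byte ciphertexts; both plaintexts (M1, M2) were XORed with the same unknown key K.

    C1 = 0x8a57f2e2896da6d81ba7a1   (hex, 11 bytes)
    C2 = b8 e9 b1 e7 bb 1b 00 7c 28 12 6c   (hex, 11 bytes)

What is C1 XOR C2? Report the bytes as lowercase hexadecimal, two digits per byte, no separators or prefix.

32be43053276a6a433b5cd

C1 ⊕ C2 = (M1 ⊕ K) ⊕ (M2 ⊕ K) = M1 ⊕ M2 — the shared key cancels under XOR.
8a ⊕ b8 = 32
57 ⊕ e9 = be
f2 ⊕ b1 = 43
e2 ⊕ e7 = 05
89 ⊕ bb = 32
6d ⊕ 1b = 76
a6 ⊕ 00 = a6
d8 ⊕ 7c = a4
1b ⊕ 28 = 33
a7 ⊕ 12 = b5
a1 ⊕ 6c = cd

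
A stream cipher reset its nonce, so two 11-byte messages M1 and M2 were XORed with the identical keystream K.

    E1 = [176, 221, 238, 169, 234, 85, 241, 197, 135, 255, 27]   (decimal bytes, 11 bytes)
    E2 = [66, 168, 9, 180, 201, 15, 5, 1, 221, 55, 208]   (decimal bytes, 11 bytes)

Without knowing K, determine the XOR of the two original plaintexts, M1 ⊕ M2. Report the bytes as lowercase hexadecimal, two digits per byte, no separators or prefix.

f275e71d235af4c45ac8cb

E1 ⊕ E2 = (M1 ⊕ K) ⊕ (M2 ⊕ K) = M1 ⊕ M2 — the shared key cancels under XOR.
byte 0: b0 ^ 42 = f2
byte 1: dd ^ a8 = 75
byte 2: ee ^ 09 = e7
byte 3: a9 ^ b4 = 1d
byte 4: ea ^ c9 = 23
byte 5: 55 ^ 0f = 5a
byte 6: f1 ^ 05 = f4
byte 7: c5 ^ 01 = c4
byte 8: 87 ^ dd = 5a
byte 9: ff ^ 37 = c8
byte 10: 1b ^ d0 = cb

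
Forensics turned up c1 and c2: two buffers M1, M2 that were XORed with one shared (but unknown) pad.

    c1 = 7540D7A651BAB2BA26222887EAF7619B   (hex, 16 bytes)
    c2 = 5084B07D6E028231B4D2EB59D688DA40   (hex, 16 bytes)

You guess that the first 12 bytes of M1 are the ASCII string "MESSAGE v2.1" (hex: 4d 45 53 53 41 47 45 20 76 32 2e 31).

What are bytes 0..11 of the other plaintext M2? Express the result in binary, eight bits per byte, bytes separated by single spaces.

First, c1 ⊕ c2 = (M1 ⊕ K) ⊕ (M2 ⊕ K) = M1 ⊕ M2, so the key drops out. Then M2 = (M1 ⊕ M2) ⊕ M1 over the first 12 bytes.
byte 0: (75 ^ 50) ^ 4d = 25 ^ 4d = 68
byte 1: (40 ^ 84) ^ 45 = c4 ^ 45 = 81
byte 2: (d7 ^ b0) ^ 53 = 67 ^ 53 = 34
byte 3: (a6 ^ 7d) ^ 53 = db ^ 53 = 88
byte 4: (51 ^ 6e) ^ 41 = 3f ^ 41 = 7e
byte 5: (ba ^ 02) ^ 47 = b8 ^ 47 = ff
byte 6: (b2 ^ 82) ^ 45 = 30 ^ 45 = 75
byte 7: (ba ^ 31) ^ 20 = 8b ^ 20 = ab
byte 8: (26 ^ b4) ^ 76 = 92 ^ 76 = e4
byte 9: (22 ^ d2) ^ 32 = f0 ^ 32 = c2
byte 10: (28 ^ eb) ^ 2e = c3 ^ 2e = ed
byte 11: (87 ^ 59) ^ 31 = de ^ 31 = ef

01101000 10000001 00110100 10001000 01111110 11111111 01110101 10101011 11100100 11000010 11101101 11101111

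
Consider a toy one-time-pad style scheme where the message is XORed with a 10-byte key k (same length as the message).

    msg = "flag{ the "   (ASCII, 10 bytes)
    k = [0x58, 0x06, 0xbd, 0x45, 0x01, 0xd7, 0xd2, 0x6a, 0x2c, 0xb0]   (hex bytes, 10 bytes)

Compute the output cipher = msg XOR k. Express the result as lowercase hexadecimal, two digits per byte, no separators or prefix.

3e6adc227af7a6024990

byte 0: 01100110 ^ 01011000 = 00111110
byte 1: 01101100 ^ 00000110 = 01101010
byte 2: 01100001 ^ 10111101 = 11011100
byte 3: 01100111 ^ 01000101 = 00100010
byte 4: 01111011 ^ 00000001 = 01111010
byte 5: 00100000 ^ 11010111 = 11110111
byte 6: 01110100 ^ 11010010 = 10100110
byte 7: 01101000 ^ 01101010 = 00000010
byte 8: 01100101 ^ 00101100 = 01001001
byte 9: 00100000 ^ 10110000 = 10010000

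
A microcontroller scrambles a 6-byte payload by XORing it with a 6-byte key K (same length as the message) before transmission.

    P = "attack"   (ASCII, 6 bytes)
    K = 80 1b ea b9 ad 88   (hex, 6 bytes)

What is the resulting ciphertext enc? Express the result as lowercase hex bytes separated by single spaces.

e1 6f 9e d8 ce e3

01100001 XOR 10000000 = 11100001
01110100 XOR 00011011 = 01101111
01110100 XOR 11101010 = 10011110
01100001 XOR 10111001 = 11011000
01100011 XOR 10101101 = 11001110
01101011 XOR 10001000 = 11100011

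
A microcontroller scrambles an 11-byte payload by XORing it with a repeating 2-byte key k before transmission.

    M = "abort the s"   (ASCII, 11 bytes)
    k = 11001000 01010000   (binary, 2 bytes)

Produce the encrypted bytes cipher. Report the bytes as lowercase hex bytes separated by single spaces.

a9 32 a7 22 bc 70 bc 38 ad 70 bb

The 2-byte key repeats, so the effective keystream is c8 50 c8 50 c8 50 c8 50 c8 50 c8.
byte 0: 01100001 ⊕ 11001000 = 10101001
byte 1: 01100010 ⊕ 01010000 = 00110010
byte 2: 01101111 ⊕ 11001000 = 10100111
byte 3: 01110010 ⊕ 01010000 = 00100010
byte 4: 01110100 ⊕ 11001000 = 10111100
byte 5: 00100000 ⊕ 01010000 = 01110000
byte 6: 01110100 ⊕ 11001000 = 10111100
byte 7: 01101000 ⊕ 01010000 = 00111000
byte 8: 01100101 ⊕ 11001000 = 10101101
byte 9: 00100000 ⊕ 01010000 = 01110000
byte 10: 01110011 ⊕ 11001000 = 10111011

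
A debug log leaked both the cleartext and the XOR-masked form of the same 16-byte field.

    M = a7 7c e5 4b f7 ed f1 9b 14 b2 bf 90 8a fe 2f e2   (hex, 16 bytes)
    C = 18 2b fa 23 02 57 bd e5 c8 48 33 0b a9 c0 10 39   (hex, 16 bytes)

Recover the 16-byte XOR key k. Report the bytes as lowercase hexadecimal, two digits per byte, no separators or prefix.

Since C = M ⊕ k, XORing both sides with M gives k = M ⊕ C.
byte 0: 167 xor  24 = 191
byte 1: 124 xor  43 =  87
byte 2: 229 xor 250 =  31
byte 3:  75 xor  35 = 104
byte 4: 247 xor   2 = 245
byte 5: 237 xor  87 = 186
byte 6: 241 xor 189 =  76
byte 7: 155 xor 229 = 126
byte 8:  20 xor 200 = 220
byte 9: 178 xor  72 = 250
byte 10: 191 xor  51 = 140
byte 11: 144 xor  11 = 155
byte 12: 138 xor 169 =  35
byte 13: 254 xor 192 =  62
byte 14:  47 xor  16 =  63
byte 15: 226 xor  57 = 219

bf571f68f5ba4c7edcfa8c9b233e3fdb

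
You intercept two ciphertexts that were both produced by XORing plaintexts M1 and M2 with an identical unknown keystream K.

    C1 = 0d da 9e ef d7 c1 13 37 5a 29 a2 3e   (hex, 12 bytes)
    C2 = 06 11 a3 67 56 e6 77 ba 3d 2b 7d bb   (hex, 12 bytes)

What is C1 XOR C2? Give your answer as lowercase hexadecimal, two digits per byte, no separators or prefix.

C1 ⊕ C2 = (M1 ⊕ K) ⊕ (M2 ⊕ K) = M1 ⊕ M2 — the shared key cancels under XOR.
 13 ⊕   6 =  11
218 ⊕  17 = 203
158 ⊕ 163 =  61
239 ⊕ 103 = 136
215 ⊕  86 = 129
193 ⊕ 230 =  39
 19 ⊕ 119 = 100
 55 ⊕ 186 = 141
 90 ⊕  61 = 103
 41 ⊕  43 =   2
162 ⊕ 125 = 223
 62 ⊕ 187 = 133

0bcb3d888127648d6702df85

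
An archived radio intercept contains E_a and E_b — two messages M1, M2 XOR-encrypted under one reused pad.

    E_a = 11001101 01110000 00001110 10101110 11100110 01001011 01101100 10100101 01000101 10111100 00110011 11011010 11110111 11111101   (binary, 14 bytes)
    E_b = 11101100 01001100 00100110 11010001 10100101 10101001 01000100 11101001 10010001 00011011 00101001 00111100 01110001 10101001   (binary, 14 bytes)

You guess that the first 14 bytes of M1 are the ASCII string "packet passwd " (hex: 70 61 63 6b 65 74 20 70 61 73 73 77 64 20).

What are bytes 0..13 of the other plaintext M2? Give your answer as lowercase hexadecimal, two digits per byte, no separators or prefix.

First, E_a ⊕ E_b = (M1 ⊕ K) ⊕ (M2 ⊕ K) = M1 ⊕ M2, so the key drops out. Then M2 = (M1 ⊕ M2) ⊕ M1 over the first 14 bytes.
byte 0: (cd ^ ec) ^ 70 = 21 ^ 70 = 51
byte 1: (70 ^ 4c) ^ 61 = 3c ^ 61 = 5d
byte 2: (0e ^ 26) ^ 63 = 28 ^ 63 = 4b
byte 3: (ae ^ d1) ^ 6b = 7f ^ 6b = 14
byte 4: (e6 ^ a5) ^ 65 = 43 ^ 65 = 26
byte 5: (4b ^ a9) ^ 74 = e2 ^ 74 = 96
byte 6: (6c ^ 44) ^ 20 = 28 ^ 20 = 08
byte 7: (a5 ^ e9) ^ 70 = 4c ^ 70 = 3c
byte 8: (45 ^ 91) ^ 61 = d4 ^ 61 = b5
byte 9: (bc ^ 1b) ^ 73 = a7 ^ 73 = d4
byte 10: (33 ^ 29) ^ 73 = 1a ^ 73 = 69
byte 11: (da ^ 3c) ^ 77 = e6 ^ 77 = 91
byte 12: (f7 ^ 71) ^ 64 = 86 ^ 64 = e2
byte 13: (fd ^ a9) ^ 20 = 54 ^ 20 = 74

515d4b142696083cb5d46991e274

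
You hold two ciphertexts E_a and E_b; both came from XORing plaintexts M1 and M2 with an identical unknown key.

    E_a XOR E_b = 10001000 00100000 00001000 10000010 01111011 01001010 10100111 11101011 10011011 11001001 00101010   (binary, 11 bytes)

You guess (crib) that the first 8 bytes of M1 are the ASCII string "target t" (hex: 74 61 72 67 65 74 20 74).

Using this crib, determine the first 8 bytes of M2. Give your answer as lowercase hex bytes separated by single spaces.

fc 41 7a e5 1e 3e 87 9f

Since E_a ⊕ E_b = M1 ⊕ M2, XORing with the guessed M1 bytes yields the corresponding M2 bytes: M2 = (E_a ⊕ E_b) ⊕ M1.
10001000 xor 01110100 = 11111100
00100000 xor 01100001 = 01000001
00001000 xor 01110010 = 01111010
10000010 xor 01100111 = 11100101
01111011 xor 01100101 = 00011110
01001010 xor 01110100 = 00111110
10100111 xor 00100000 = 10000111
11101011 xor 01110100 = 10011111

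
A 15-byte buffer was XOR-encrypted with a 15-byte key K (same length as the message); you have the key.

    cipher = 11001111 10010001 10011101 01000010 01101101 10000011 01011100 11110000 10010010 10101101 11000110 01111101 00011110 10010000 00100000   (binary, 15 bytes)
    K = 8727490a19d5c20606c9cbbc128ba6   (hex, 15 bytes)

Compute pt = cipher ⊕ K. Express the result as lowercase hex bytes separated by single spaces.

XOR is its own inverse, so applying the key byte-wise gives the result directly.
cf XOR 87 = 48
91 XOR 27 = b6
9d XOR 49 = d4
42 XOR 0a = 48
6d XOR 19 = 74
83 XOR d5 = 56
5c XOR c2 = 9e
f0 XOR 06 = f6
92 XOR 06 = 94
ad XOR c9 = 64
c6 XOR cb = 0d
7d XOR bc = c1
1e XOR 12 = 0c
90 XOR 8b = 1b
20 XOR a6 = 86

48 b6 d4 48 74 56 9e f6 94 64 0d c1 0c 1b 86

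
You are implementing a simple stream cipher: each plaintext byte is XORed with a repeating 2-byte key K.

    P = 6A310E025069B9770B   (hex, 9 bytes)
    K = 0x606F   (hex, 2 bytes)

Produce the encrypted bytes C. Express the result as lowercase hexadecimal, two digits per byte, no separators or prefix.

0a5e6e6d3006d9186b

The 2-byte key repeats, so the effective keystream is 60 6f 60 6f 60 6f 60 6f 60.
byte 0: 01101010 ^ 01100000 = 00001010
byte 1: 00110001 ^ 01101111 = 01011110
byte 2: 00001110 ^ 01100000 = 01101110
byte 3: 00000010 ^ 01101111 = 01101101
byte 4: 01010000 ^ 01100000 = 00110000
byte 5: 01101001 ^ 01101111 = 00000110
byte 6: 10111001 ^ 01100000 = 11011001
byte 7: 01110111 ^ 01101111 = 00011000
byte 8: 00001011 ^ 01100000 = 01101011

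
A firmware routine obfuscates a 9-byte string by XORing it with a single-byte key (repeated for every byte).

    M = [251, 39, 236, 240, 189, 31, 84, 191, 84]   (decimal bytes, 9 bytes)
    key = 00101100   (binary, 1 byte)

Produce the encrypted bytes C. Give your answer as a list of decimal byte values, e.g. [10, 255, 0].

The 1-byte key repeats, so the effective keystream is 2c 2c 2c 2c 2c 2c 2c 2c 2c.
byte 0: fb XOR 2c = d7
byte 1: 27 XOR 2c = 0b
byte 2: ec XOR 2c = c0
byte 3: f0 XOR 2c = dc
byte 4: bd XOR 2c = 91
byte 5: 1f XOR 2c = 33
byte 6: 54 XOR 2c = 78
byte 7: bf XOR 2c = 93
byte 8: 54 XOR 2c = 78

[215, 11, 192, 220, 145, 51, 120, 147, 120]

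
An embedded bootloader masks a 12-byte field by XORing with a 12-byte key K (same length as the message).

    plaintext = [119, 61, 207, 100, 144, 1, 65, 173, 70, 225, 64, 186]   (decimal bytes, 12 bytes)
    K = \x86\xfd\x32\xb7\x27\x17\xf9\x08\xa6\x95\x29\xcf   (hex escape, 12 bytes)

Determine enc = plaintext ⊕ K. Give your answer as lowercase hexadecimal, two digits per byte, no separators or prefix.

77 ⊕ 86 = f1
3d ⊕ fd = c0
cf ⊕ 32 = fd
64 ⊕ b7 = d3
90 ⊕ 27 = b7
01 ⊕ 17 = 16
41 ⊕ f9 = b8
ad ⊕ 08 = a5
46 ⊕ a6 = e0
e1 ⊕ 95 = 74
40 ⊕ 29 = 69
ba ⊕ cf = 75

f1c0fdd3b716b8a5e0746975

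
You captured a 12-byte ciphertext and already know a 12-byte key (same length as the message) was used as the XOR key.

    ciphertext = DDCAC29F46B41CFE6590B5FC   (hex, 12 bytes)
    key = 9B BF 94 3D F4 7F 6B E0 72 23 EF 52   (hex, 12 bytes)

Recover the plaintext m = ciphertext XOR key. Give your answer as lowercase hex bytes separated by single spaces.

byte 0: 11011101 ^ 10011011 = 01000110
byte 1: 11001010 ^ 10111111 = 01110101
byte 2: 11000010 ^ 10010100 = 01010110
byte 3: 10011111 ^ 00111101 = 10100010
byte 4: 01000110 ^ 11110100 = 10110010
byte 5: 10110100 ^ 01111111 = 11001011
byte 6: 00011100 ^ 01101011 = 01110111
byte 7: 11111110 ^ 11100000 = 00011110
byte 8: 01100101 ^ 01110010 = 00010111
byte 9: 10010000 ^ 00100011 = 10110011
byte 10: 10110101 ^ 11101111 = 01011010
byte 11: 11111100 ^ 01010010 = 10101110

46 75 56 a2 b2 cb 77 1e 17 b3 5a ae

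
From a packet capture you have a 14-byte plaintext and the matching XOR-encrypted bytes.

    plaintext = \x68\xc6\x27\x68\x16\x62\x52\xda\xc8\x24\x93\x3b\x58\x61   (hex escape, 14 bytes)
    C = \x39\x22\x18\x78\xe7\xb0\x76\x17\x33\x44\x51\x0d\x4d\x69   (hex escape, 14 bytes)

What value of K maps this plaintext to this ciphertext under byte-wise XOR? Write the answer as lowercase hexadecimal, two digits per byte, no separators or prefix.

51e43f10f1d224cdfb60c2361508

Since C = plaintext ⊕ K, XORing both sides with plaintext gives K = plaintext ⊕ C.
104 ⊕  57 =  81
198 ⊕  34 = 228
 39 ⊕  24 =  63
104 ⊕ 120 =  16
 22 ⊕ 231 = 241
 98 ⊕ 176 = 210
 82 ⊕ 118 =  36
218 ⊕  23 = 205
200 ⊕  51 = 251
 36 ⊕  68 =  96
147 ⊕  81 = 194
 59 ⊕  13 =  54
 88 ⊕  77 =  21
 97 ⊕ 105 =   8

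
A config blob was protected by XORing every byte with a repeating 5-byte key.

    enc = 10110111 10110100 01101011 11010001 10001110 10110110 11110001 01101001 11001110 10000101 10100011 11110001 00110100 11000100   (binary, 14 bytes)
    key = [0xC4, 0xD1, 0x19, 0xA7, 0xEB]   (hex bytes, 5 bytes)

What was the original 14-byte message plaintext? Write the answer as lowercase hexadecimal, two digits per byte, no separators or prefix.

7365727665722070696e67202d63

The 5-byte key repeats, so the effective keystream is c4 d1 19 a7 eb c4 d1 19 a7 eb c4 d1 19 a7.
byte 0: b7 XOR c4 = 73
byte 1: b4 XOR d1 = 65
byte 2: 6b XOR 19 = 72
byte 3: d1 XOR a7 = 76
byte 4: 8e XOR eb = 65
byte 5: b6 XOR c4 = 72
byte 6: f1 XOR d1 = 20
byte 7: 69 XOR 19 = 70
byte 8: ce XOR a7 = 69
byte 9: 85 XOR eb = 6e
byte 10: a3 XOR c4 = 67
byte 11: f1 XOR d1 = 20
byte 12: 34 XOR 19 = 2d
byte 13: c4 XOR a7 = 63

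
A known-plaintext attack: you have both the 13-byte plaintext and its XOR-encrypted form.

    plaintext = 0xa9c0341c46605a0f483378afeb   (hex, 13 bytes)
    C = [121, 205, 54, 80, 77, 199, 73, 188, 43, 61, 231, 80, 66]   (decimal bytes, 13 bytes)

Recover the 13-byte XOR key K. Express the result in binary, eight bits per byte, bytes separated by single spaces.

Since C = plaintext ⊕ K, XORing both sides with plaintext gives K = plaintext ⊕ C.
byte 0: 169 ^ 121 = 208
byte 1: 192 ^ 205 =  13
byte 2:  52 ^  54 =   2
byte 3:  28 ^  80 =  76
byte 4:  70 ^  77 =  11
byte 5:  96 ^ 199 = 167
byte 6:  90 ^  73 =  19
byte 7:  15 ^ 188 = 179
byte 8:  72 ^  43 =  99
byte 9:  51 ^  61 =  14
byte 10: 120 ^ 231 = 159
byte 11: 175 ^  80 = 255
byte 12: 235 ^  66 = 169

11010000 00001101 00000010 01001100 00001011 10100111 00010011 10110011 01100011 00001110 10011111 11111111 10101001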